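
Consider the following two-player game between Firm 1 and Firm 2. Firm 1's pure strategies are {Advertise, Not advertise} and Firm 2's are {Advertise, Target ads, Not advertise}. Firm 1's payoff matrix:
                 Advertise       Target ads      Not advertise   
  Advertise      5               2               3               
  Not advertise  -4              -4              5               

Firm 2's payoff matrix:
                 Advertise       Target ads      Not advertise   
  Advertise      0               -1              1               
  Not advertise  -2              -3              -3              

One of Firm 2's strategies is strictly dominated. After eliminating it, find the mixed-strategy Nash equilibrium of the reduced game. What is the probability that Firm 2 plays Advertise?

q = 2/11

Firm 2's strategy Target ads is strictly dominated by Advertise: 0 > -1 and -2 > -3. Eliminate Target ads.
In a mixed equilibrium Firm 1 is indifferent between Advertise and Not advertise; this condition fixes q.
  Firm 1's payoff to Advertise: q·5 + (1−q)·3 = 2q + 3
  Firm 1's payoff to Not advertise: q·(-4) + (1−q)·5 = -9q + 5
  2q + 3 = -9q + 5  ⇒  11q = 2  ⇒  q = 2/11.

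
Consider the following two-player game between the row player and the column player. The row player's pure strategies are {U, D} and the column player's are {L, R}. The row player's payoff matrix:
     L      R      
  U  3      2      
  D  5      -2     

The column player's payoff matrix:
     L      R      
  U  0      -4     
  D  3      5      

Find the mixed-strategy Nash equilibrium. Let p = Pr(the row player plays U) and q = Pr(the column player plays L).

p = 1/3, q = 2/3

The column player's indifference between L and R determines the row player's mixing probability p:
  the column player's payoff to L: p·0 + (1−p)·3 = -3p + 3
  the column player's payoff to R: p·(-4) + (1−p)·5 = -9p + 5
  -3p + 3 = -9p + 5  ⇒  6p = 2  ⇒  p = 1/3.
In a mixed equilibrium the row player is indifferent between U and D; this condition fixes q.
  the row player's payoff from U: q·3 + (1−q)·2 = q + 2
  the row player's payoff from D: q·5 + (1−q)·(-2) = 7q - 2
  q + 2 = 7q - 2  ⇒  -6q = -4  ⇒  q = 2/3.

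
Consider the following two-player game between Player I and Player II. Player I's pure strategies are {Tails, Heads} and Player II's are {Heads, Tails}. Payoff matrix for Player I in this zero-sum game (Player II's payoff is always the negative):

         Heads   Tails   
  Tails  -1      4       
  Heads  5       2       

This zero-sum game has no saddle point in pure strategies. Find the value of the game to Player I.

v = 11/4

Set Player I's expected payoff from Tails equal to that from Heads:
  Player I's payoff from Tails: q·(-1) + (1−q)·4 = -5q + 4
  Player I's payoff from Heads: q·5 + (1−q)·2 = 3q + 2
  -5q + 4 = 3q + 2  ⇒  -8q = -2  ⇒  q = 1/4.
The value is Player I's expected payoff against this mix (using Tails): (1/4)·(-1) + (3/4)·4 = 11/4.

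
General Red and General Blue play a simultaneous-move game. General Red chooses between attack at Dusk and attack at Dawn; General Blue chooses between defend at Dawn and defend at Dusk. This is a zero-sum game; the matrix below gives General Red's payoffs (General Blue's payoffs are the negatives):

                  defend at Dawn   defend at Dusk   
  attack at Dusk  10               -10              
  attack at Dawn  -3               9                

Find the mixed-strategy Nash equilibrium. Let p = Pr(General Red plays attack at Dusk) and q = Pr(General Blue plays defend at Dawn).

Set General Blue's expected payoff from defend at Dawn equal to that from defend at Dusk:
  General Blue's expected payoff from defend at Dawn: p·(-10) + (1−p)·3 = -13p + 3
  General Blue's expected payoff from defend at Dusk: p·10 + (1−p)·(-9) = 19p - 9
  -13p + 3 = 19p - 9  ⇒  -32p = -12  ⇒  p = 3/8.
In a mixed equilibrium General Red is indifferent between attack at Dusk and attack at Dawn; this condition fixes q.
  General Red's expected payoff from attack at Dusk: q·10 + (1−q)·(-10) = 20q - 10
  General Red's expected payoff from attack at Dawn: q·(-3) + (1−q)·9 = -12q + 9
  20q - 10 = -12q + 9  ⇒  32q = 19  ⇒  q = 19/32.

p = 3/8, q = 19/32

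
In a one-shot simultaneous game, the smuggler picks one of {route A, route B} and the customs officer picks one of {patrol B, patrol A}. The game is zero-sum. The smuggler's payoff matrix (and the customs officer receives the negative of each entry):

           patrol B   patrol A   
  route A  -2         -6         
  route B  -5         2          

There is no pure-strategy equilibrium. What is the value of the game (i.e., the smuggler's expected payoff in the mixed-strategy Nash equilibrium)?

v = -34/11

In a mixed equilibrium the smuggler is indifferent between route A and route B; this condition fixes q.
  the smuggler's expected payoff from route A: q·(-2) + (1−q)·(-6) = 4q - 6
  the smuggler's expected payoff from route B: q·(-5) + (1−q)·2 = -7q + 2
  4q - 6 = -7q + 2  ⇒  11q = 8  ⇒  q = 8/11.
The value is the smuggler's expected payoff against this mix (using route A): (8/11)·(-2) + (3/11)·(-6) = -34/11.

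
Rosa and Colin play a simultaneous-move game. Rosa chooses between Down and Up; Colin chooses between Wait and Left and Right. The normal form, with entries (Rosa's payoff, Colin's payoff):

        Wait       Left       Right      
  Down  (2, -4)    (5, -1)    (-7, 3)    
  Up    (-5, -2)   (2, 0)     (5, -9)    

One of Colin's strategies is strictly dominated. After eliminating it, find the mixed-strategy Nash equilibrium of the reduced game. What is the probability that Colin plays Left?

Colin's strategy Wait is strictly dominated by Left: -1 > -4 and 0 > -2. Eliminate Wait.
Colin's mix must leave Rosa indifferent between Down and Up.
  Rosa's payoff from Down: q·5 + (1−q)·(-7) = 12q - 7
  Rosa's payoff from Up: q·2 + (1−q)·5 = -3q + 5
  12q - 7 = -3q + 5  ⇒  15q = 12  ⇒  q = 4/5.

q = 4/5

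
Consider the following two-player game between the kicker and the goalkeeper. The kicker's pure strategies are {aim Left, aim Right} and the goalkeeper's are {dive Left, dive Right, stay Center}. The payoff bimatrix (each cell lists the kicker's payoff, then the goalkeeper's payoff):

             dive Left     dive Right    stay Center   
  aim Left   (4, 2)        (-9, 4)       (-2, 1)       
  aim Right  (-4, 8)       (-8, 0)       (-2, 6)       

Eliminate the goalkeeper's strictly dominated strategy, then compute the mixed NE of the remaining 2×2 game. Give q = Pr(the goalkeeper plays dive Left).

The goalkeeper's strategy stay Center is strictly dominated by dive Left: 2 > 1 and 8 > 6. Eliminate stay Center.
The kicker's indifference between aim Left and aim Right determines the goalkeeper's mixing probability q:
  the kicker's payoff from aim Left: q·4 + (1−q)·(-9) = 13q - 9
  the kicker's payoff from aim Right: q·(-4) + (1−q)·(-8) = 4q - 8
  13q - 9 = 4q - 8  ⇒  9q = 1  ⇒  q = 1/9.

q = 1/9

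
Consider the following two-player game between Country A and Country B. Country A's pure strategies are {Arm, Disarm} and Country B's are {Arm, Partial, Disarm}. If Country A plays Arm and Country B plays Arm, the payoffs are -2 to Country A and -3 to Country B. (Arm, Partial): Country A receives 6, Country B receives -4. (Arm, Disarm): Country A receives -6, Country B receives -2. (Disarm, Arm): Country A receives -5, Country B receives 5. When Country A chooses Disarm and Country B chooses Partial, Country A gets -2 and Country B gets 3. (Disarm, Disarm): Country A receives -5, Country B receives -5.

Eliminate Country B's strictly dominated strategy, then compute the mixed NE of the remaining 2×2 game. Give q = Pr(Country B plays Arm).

Country B's strategy Partial is strictly dominated by Arm: -3 > -4 and 5 > 3. Eliminate Partial.
Country B's mix must leave Country A indifferent between Arm and Disarm.
  Country A's payoff to Arm: q·(-2) + (1−q)·(-6) = 4q - 6
  Country A's payoff to Disarm: q·(-5) + (1−q)·(-5) = -5
  4q - 6 = -5  ⇒  4q = 1  ⇒  q = 1/4.

q = 1/4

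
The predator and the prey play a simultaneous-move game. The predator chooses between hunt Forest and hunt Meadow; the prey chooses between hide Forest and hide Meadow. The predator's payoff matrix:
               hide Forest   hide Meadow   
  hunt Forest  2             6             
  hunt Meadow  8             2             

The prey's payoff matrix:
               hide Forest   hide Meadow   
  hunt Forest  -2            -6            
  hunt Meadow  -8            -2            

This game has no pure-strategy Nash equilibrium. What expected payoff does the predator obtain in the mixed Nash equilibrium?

22/5

The predator's indifference between hunt Forest and hunt Meadow determines the prey's mixing probability q:
  the predator's expected payoff from hunt Forest: q·2 + (1−q)·6 = -4q + 6
  the predator's expected payoff from hunt Meadow: q·8 + (1−q)·2 = 6q + 2
  -4q + 6 = 6q + 2  ⇒  -10q = -4  ⇒  q = 2/5.
At equilibrium the predator is indifferent across rows, so the predator's payoff equals the payoff from hunt Forest: (2/5)·2 + (3/5)·6 = 22/5.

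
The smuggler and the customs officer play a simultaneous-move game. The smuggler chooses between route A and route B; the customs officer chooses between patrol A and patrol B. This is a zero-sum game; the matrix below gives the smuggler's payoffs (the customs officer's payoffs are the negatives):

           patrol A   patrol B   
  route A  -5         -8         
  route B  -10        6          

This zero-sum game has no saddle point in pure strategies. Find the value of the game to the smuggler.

v = -110/19

Set the smuggler's expected payoff from route A equal to that from route B:
  the smuggler's payoff from route A: q·(-5) + (1−q)·(-8) = 3q - 8
  the smuggler's payoff from route B: q·(-10) + (1−q)·6 = -16q + 6
  3q - 8 = -16q + 6  ⇒  19q = 14  ⇒  q = 14/19.
The value is the smuggler's expected payoff against this mix (using route A): (14/19)·(-5) + (5/19)·(-8) = -110/19.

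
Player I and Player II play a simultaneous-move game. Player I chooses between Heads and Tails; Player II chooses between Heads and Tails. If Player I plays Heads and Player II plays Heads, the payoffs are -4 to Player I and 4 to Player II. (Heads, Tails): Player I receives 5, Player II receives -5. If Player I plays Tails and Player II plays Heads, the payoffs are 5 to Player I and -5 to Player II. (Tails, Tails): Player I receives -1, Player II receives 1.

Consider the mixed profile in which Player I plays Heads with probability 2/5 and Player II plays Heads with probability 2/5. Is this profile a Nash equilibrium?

Yes

Check Player II's indifference given Player I's mix p = 2/5:
  payoff from Heads = -7/5; payoff from Tails = -7/5 — equal.
Check Player I's indifference given Player II's mix q = 2/5:
  payoff from Heads = 7/5; payoff from Tails = 7/5 — equal.
Both players are indifferent, so neither can profitably deviate.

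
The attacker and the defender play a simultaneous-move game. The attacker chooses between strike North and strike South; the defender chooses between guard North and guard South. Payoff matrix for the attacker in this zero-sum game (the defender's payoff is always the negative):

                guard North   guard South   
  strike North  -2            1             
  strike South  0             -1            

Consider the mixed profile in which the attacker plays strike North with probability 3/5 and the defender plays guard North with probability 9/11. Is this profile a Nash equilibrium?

No

Given the attacker's mix p = 3/5, the defender's payoff from guard North is 6/5 but from guard South is -1/5. The defender strictly prefers guard North, so the defender would not mix.
So the proposed profile is not a Nash equilibrium.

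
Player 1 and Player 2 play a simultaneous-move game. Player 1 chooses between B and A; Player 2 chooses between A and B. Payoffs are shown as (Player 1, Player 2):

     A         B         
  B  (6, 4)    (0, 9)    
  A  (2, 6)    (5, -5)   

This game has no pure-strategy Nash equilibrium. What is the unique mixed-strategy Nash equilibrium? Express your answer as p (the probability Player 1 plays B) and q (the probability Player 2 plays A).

Player 2's indifference between A and B determines Player 1's mixing probability p:
  Player 2's payoff to A: p·4 + (1−p)·6 = -2p + 6
  Player 2's payoff to B: p·9 + (1−p)·(-5) = 14p - 5
  -2p + 6 = 14p - 5  ⇒  -16p = -11  ⇒  p = 11/16.
For Player 1 to be willing to mix, Player 1 must be indifferent between B and A, which pins down Player 2's mix.
  Player 1's expected payoff from B: q·6 + (1−q)·0 = 6q
  Player 1's expected payoff from A: q·2 + (1−q)·5 = -3q + 5
  6q = -3q + 5  ⇒  9q = 5  ⇒  q = 5/9.

p = 11/16, q = 5/9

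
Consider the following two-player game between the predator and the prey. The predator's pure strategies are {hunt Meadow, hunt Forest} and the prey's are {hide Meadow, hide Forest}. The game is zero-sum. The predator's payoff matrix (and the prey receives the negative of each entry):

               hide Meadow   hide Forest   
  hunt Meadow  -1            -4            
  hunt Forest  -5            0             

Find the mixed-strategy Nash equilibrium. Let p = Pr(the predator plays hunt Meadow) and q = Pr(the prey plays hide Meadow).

p = 5/8, q = 1/2

For the prey to be willing to mix, the prey must be indifferent between hide Meadow and hide Forest, which pins down the predator's mix.
  the prey's payoff to hide Meadow: p·1 + (1−p)·5 = -4p + 5
  the prey's payoff to hide Forest: p·4 + (1−p)·0 = 4p
  -4p + 5 = 4p  ⇒  -8p = -5  ⇒  p = 5/8.
The prey's mix must leave the predator indifferent between hunt Meadow and hunt Forest.
  the predator's payoff from hunt Meadow: q·(-1) + (1−q)·(-4) = 3q - 4
  the predator's payoff from hunt Forest: q·(-5) + (1−q)·0 = -5q
  3q - 4 = -5q  ⇒  8q = 4  ⇒  q = 1/2.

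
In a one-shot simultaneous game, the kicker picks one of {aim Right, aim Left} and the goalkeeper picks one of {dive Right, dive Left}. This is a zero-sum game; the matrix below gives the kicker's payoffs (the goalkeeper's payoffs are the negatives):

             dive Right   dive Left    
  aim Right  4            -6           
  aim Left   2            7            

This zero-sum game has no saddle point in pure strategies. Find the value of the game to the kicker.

Set the kicker's expected payoff from aim Right equal to that from aim Left:
  the kicker's expected payoff from aim Right: q·4 + (1−q)·(-6) = 10q - 6
  the kicker's expected payoff from aim Left: q·2 + (1−q)·7 = -5q + 7
  10q - 6 = -5q + 7  ⇒  15q = 13  ⇒  q = 13/15.
The value is the kicker's expected payoff against this mix (using aim Right): (13/15)·4 + (2/15)·(-6) = 8/3.

v = 8/3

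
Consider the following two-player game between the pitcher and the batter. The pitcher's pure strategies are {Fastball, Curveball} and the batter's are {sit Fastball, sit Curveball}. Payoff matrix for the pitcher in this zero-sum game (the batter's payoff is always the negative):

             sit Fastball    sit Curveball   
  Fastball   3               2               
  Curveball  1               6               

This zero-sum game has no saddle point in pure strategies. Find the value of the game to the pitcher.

For the pitcher to be willing to mix, the pitcher must be indifferent between Fastball and Curveball, which pins down the batter's mix.
  the pitcher's payoff to Fastball: q·3 + (1−q)·2 = q + 2
  the pitcher's payoff to Curveball: q·1 + (1−q)·6 = -5q + 6
  q + 2 = -5q + 6  ⇒  6q = 4  ⇒  q = 2/3.
The value is the pitcher's expected payoff against this mix (using Fastball): (2/3)·3 + (1/3)·2 = 8/3.

v = 8/3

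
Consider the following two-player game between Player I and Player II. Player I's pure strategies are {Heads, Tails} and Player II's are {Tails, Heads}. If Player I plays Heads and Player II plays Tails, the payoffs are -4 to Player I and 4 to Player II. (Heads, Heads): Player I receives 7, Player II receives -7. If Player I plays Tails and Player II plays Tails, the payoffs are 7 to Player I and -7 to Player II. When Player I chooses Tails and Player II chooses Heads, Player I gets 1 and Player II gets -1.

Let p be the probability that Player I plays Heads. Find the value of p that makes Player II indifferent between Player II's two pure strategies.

In a mixed equilibrium Player II is indifferent between Tails and Heads; this condition fixes p.
  Player II's payoff to Tails: p·4 + (1−p)·(-7) = 11p - 7
  Player II's payoff to Heads: p·(-7) + (1−p)·(-1) = -6p - 1
  11p - 7 = -6p - 1  ⇒  17p = 6  ⇒  p = 6/17.

p = 6/17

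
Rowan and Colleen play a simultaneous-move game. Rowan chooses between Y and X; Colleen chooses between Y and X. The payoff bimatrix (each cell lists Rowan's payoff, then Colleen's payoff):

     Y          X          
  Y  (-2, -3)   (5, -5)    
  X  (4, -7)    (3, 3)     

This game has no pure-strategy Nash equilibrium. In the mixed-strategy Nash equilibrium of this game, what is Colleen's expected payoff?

In a mixed equilibrium Colleen is indifferent between Y and X; this condition fixes p.
  Colleen's payoff to Y: p·(-3) + (1−p)·(-7) = 4p - 7
  Colleen's payoff to X: p·(-5) + (1−p)·3 = -8p + 3
  4p - 7 = -8p + 3  ⇒  12p = 10  ⇒  p = 5/6.
At equilibrium Colleen is indifferent across columns, so Colleen's payoff equals the payoff from Y: (5/6)·(-3) + (1/6)·(-7) = -11/3.

-11/3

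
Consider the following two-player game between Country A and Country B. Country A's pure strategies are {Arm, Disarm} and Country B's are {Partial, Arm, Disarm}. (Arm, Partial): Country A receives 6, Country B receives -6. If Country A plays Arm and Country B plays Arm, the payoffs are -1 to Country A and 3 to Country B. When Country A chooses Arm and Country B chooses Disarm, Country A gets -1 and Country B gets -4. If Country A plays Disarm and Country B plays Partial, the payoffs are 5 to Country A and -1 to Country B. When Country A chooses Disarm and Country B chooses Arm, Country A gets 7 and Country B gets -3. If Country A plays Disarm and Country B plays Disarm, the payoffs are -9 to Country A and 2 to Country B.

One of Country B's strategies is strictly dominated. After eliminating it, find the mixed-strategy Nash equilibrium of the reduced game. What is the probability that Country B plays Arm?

Country B's strategy Partial is strictly dominated by Disarm: -4 > -6 and 2 > -1. Eliminate Partial.
In a mixed equilibrium Country A is indifferent between Arm and Disarm; this condition fixes q.
  Country A's expected payoff from Arm: q·(-1) + (1−q)·(-1) = -1
  Country A's expected payoff from Disarm: q·7 + (1−q)·(-9) = 16q - 9
  -1 = 16q - 9  ⇒  -16q = -8  ⇒  q = 1/2.

q = 1/2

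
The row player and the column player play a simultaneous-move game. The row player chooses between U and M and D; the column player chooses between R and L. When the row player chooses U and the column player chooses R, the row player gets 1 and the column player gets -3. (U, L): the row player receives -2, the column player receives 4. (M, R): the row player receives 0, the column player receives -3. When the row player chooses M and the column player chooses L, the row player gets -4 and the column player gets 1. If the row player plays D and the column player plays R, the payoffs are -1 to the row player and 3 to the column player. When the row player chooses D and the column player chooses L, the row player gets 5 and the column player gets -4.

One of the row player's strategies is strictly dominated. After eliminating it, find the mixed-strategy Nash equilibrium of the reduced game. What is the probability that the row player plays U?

p = 1/2

The row player's strategy M is strictly dominated by U: 1 > 0 and -2 > -4. Eliminate M.
The row player's mix must leave the column player indifferent between R and L.
  the column player's payoff to R: p·(-3) + (1−p)·3 = -6p + 3
  the column player's payoff to L: p·4 + (1−p)·(-4) = 8p - 4
  -6p + 3 = 8p - 4  ⇒  -14p = -7  ⇒  p = 1/2.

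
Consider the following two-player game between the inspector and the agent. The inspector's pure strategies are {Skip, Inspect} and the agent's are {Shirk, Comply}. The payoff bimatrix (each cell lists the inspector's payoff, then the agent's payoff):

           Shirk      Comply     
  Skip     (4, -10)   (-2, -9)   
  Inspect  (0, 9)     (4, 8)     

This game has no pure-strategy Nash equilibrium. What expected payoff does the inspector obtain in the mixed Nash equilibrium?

For the inspector to be willing to mix, the inspector must be indifferent between Skip and Inspect, which pins down the agent's mix.
  the inspector's payoff to Skip: q·4 + (1−q)·(-2) = 6q - 2
  the inspector's payoff to Inspect: q·0 + (1−q)·4 = -4q + 4
  6q - 2 = -4q + 4  ⇒  10q = 6  ⇒  q = 3/5.
At equilibrium the inspector is indifferent across rows, so the inspector's payoff equals the payoff from Skip: (3/5)·4 + (2/5)·(-2) = 8/5.

8/5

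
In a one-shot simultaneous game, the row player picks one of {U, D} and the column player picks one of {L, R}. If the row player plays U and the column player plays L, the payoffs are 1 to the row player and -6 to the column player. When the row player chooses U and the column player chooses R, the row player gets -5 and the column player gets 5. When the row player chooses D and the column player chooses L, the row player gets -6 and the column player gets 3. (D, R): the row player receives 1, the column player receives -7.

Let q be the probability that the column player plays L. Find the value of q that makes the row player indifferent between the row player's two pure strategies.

q = 6/13

The column player's mix must leave the row player indifferent between U and D.
  the row player's expected payoff from U: q·1 + (1−q)·(-5) = 6q - 5
  the row player's expected payoff from D: q·(-6) + (1−q)·1 = -7q + 1
  6q - 5 = -7q + 1  ⇒  13q = 6  ⇒  q = 6/13.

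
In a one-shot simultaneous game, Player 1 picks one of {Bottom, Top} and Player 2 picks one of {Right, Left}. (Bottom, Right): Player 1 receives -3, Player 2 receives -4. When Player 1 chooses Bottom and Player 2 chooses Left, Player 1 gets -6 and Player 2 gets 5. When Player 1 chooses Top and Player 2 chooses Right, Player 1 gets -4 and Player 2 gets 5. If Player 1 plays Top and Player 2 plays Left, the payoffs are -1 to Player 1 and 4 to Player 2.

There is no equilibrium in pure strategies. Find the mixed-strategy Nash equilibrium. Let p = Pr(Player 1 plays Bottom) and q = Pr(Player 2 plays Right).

p = 1/10, q = 5/6

For Player 2 to be willing to mix, Player 2 must be indifferent between Right and Left, which pins down Player 1's mix.
  Player 2's expected payoff from Right: p·(-4) + (1−p)·5 = -9p + 5
  Player 2's expected payoff from Left: p·5 + (1−p)·4 = p + 4
  -9p + 5 = p + 4  ⇒  -10p = -1  ⇒  p = 1/10.
Set Player 1's expected payoff from Bottom equal to that from Top:
  Player 1's expected payoff from Bottom: q·(-3) + (1−q)·(-6) = 3q - 6
  Player 1's expected payoff from Top: q·(-4) + (1−q)·(-1) = -3q - 1
  3q - 6 = -3q - 1  ⇒  6q = 5  ⇒  q = 5/6.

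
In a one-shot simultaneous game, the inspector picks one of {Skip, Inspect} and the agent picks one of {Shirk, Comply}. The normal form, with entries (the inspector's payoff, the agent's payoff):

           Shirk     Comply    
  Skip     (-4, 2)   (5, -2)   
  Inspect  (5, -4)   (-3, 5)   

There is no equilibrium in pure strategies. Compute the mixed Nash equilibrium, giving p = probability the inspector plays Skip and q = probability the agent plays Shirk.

The agent's indifference between Shirk and Comply determines the inspector's mixing probability p:
  the agent's payoff from Shirk: p·2 + (1−p)·(-4) = 6p - 4
  the agent's payoff from Comply: p·(-2) + (1−p)·5 = -7p + 5
  6p - 4 = -7p + 5  ⇒  13p = 9  ⇒  p = 9/13.
The agent's mix must leave the inspector indifferent between Skip and Inspect.
  the inspector's expected payoff from Skip: q·(-4) + (1−q)·5 = -9q + 5
  the inspector's expected payoff from Inspect: q·5 + (1−q)·(-3) = 8q - 3
  -9q + 5 = 8q - 3  ⇒  -17q = -8  ⇒  q = 8/17.

p = 9/13, q = 8/17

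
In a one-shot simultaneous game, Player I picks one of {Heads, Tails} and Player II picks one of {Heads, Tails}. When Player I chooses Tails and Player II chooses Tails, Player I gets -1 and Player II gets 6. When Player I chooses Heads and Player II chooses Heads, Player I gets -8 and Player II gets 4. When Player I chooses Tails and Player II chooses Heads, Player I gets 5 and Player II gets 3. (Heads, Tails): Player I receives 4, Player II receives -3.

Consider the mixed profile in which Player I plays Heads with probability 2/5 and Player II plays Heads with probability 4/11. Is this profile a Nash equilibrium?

No

Given Player I's mix p = 2/5, Player II's payoff from Heads is 17/5 but from Tails is 12/5. Player II strictly prefers Heads, so Player II would not mix.
So the proposed profile is not a Nash equilibrium.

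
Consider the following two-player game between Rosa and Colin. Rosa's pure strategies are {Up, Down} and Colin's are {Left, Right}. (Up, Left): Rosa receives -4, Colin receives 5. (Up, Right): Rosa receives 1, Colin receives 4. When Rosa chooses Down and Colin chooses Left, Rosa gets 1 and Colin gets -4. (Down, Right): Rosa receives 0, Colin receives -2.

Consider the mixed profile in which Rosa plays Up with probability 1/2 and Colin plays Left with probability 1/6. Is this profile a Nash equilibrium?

Given Rosa's mix p = 1/2, Colin's payoff from Left is 1/2 but from Right is 1. Colin strictly prefers Right, so Colin would not mix.
So the proposed profile is not a Nash equilibrium.

No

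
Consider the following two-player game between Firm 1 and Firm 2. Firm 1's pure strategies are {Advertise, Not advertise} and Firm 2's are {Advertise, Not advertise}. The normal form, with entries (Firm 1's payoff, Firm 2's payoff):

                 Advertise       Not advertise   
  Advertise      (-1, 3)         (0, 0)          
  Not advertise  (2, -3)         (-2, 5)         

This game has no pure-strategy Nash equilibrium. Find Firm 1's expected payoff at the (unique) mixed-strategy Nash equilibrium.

In a mixed equilibrium Firm 1 is indifferent between Advertise and Not advertise; this condition fixes q.
  Firm 1's payoff to Advertise: q·(-1) + (1−q)·0 = -q
  Firm 1's payoff to Not advertise: q·2 + (1−q)·(-2) = 4q - 2
  -q = 4q - 2  ⇒  -5q = -2  ⇒  q = 2/5.
At equilibrium Firm 1 is indifferent across rows, so Firm 1's payoff equals the payoff from Advertise: (2/5)·(-1) + (3/5)·0 = -2/5.

-2/5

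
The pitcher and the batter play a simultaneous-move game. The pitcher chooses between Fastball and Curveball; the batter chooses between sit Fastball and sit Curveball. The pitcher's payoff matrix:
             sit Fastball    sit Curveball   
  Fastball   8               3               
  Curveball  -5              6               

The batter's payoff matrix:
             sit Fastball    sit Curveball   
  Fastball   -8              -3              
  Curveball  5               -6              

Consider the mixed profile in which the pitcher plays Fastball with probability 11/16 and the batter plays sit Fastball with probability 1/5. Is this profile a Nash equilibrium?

Given the batter's mix q = 1/5, the pitcher's payoff from Fastball is 4 but from Curveball is 19/5. The pitcher strictly prefers Fastball, so the pitcher would not mix.
So the proposed profile is not a Nash equilibrium.

No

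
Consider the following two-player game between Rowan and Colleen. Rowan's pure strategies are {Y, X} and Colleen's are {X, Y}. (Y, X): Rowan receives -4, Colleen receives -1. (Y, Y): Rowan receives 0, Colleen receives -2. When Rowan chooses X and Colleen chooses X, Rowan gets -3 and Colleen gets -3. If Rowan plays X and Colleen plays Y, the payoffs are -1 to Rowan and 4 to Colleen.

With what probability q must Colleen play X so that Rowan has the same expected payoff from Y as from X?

q = 1/2

Rowan's indifference between Y and X determines Colleen's mixing probability q:
  Rowan's payoff from Y: q·(-4) + (1−q)·0 = -4q
  Rowan's payoff from X: q·(-3) + (1−q)·(-1) = -2q - 1
  -4q = -2q - 1  ⇒  -2q = -1  ⇒  q = 1/2.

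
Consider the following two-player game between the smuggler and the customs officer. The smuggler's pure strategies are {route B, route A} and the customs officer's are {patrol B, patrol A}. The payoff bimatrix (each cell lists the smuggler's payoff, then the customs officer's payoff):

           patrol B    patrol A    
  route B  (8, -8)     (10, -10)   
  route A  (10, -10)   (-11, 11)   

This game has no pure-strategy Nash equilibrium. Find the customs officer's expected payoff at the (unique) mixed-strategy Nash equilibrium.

In a mixed equilibrium the customs officer is indifferent between patrol B and patrol A; this condition fixes p.
  the customs officer's expected payoff from patrol B: p·(-8) + (1−p)·(-10) = 2p - 10
  the customs officer's expected payoff from patrol A: p·(-10) + (1−p)·11 = -21p + 11
  2p - 10 = -21p + 11  ⇒  23p = 21  ⇒  p = 21/23.
At equilibrium the customs officer is indifferent across columns, so the customs officer's payoff equals the payoff from patrol B: (21/23)·(-8) + (2/23)·(-10) = -188/23.

-188/23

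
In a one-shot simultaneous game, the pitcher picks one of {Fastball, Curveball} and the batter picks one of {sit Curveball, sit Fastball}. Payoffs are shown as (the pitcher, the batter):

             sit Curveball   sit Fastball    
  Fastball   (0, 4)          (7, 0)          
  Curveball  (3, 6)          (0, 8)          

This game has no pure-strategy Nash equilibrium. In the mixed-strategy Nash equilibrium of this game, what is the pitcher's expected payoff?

21/10

Set the pitcher's expected payoff from Fastball equal to that from Curveball:
  the pitcher's payoff from Fastball: q·0 + (1−q)·7 = -7q + 7
  the pitcher's payoff from Curveball: q·3 + (1−q)·0 = 3q
  -7q + 7 = 3q  ⇒  -10q = -7  ⇒  q = 7/10.
At equilibrium the pitcher is indifferent across rows, so the pitcher's payoff equals the payoff from Fastball: (7/10)·0 + (3/10)·7 = 21/10.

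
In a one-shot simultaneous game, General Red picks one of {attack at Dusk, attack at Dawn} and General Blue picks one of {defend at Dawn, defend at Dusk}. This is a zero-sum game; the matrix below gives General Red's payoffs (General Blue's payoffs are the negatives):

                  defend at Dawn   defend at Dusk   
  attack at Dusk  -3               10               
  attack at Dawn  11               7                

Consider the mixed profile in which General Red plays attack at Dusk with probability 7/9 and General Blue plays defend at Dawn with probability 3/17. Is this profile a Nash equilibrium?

Given General Red's mix p = 7/9, General Blue's payoff from defend at Dawn is -1/9 but from defend at Dusk is -28/3. General Blue strictly prefers defend at Dawn, so General Blue would not mix.
So the proposed profile is not a Nash equilibrium.

No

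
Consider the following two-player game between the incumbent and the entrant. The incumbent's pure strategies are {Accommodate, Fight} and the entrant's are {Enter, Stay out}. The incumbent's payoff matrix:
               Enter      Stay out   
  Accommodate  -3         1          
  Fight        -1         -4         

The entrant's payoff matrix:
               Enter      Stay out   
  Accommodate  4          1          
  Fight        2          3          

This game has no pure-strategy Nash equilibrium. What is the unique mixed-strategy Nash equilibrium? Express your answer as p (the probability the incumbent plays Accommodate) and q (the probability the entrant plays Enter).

The incumbent's mix must leave the entrant indifferent between Enter and Stay out.
  the entrant's payoff from Enter: p·4 + (1−p)·2 = 2p + 2
  the entrant's payoff from Stay out: p·1 + (1−p)·3 = -2p + 3
  2p + 2 = -2p + 3  ⇒  4p = 1  ⇒  p = 1/4.
Set the incumbent's expected payoff from Accommodate equal to that from Fight:
  the incumbent's expected payoff from Accommodate: q·(-3) + (1−q)·1 = -4q + 1
  the incumbent's expected payoff from Fight: q·(-1) + (1−q)·(-4) = 3q - 4
  -4q + 1 = 3q - 4  ⇒  -7q = -5  ⇒  q = 5/7.

p = 1/4, q = 5/7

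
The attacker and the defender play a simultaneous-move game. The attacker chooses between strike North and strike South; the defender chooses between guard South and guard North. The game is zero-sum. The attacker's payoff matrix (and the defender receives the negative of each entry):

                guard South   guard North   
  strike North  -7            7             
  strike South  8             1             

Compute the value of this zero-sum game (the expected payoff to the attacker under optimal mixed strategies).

The attacker's indifference between strike North and strike South determines the defender's mixing probability q:
  the attacker's payoff to strike North: q·(-7) + (1−q)·7 = -14q + 7
  the attacker's payoff to strike South: q·8 + (1−q)·1 = 7q + 1
  -14q + 7 = 7q + 1  ⇒  -21q = -6  ⇒  q = 2/7.
The value is the attacker's expected payoff against this mix (using strike North): (2/7)·(-7) + (5/7)·7 = 3.

v = 3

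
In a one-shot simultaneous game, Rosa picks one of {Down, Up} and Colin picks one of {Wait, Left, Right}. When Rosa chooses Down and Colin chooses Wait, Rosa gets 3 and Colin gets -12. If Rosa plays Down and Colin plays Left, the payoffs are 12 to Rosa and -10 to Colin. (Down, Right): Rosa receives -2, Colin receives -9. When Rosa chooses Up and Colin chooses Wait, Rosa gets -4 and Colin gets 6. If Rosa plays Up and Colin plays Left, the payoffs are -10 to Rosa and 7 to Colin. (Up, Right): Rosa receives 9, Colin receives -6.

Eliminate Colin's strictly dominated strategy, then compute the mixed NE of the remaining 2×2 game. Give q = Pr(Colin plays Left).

Colin's strategy Wait is strictly dominated by Left: -10 > -12 and 7 > 6. Eliminate Wait.
For Rosa to be willing to mix, Rosa must be indifferent between Down and Up, which pins down Colin's mix.
  Rosa's payoff from Down: q·12 + (1−q)·(-2) = 14q - 2
  Rosa's payoff from Up: q·(-10) + (1−q)·9 = -19q + 9
  14q - 2 = -19q + 9  ⇒  33q = 11  ⇒  q = 1/3.

q = 1/3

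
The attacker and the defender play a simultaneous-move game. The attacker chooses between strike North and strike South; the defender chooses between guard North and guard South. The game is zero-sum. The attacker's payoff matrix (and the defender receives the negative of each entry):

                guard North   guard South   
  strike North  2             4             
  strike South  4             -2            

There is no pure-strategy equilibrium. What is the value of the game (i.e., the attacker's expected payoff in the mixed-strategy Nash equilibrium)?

v = 5/2

In a mixed equilibrium the attacker is indifferent between strike North and strike South; this condition fixes q.
  the attacker's payoff to strike North: q·2 + (1−q)·4 = -2q + 4
  the attacker's payoff to strike South: q·4 + (1−q)·(-2) = 6q - 2
  -2q + 4 = 6q - 2  ⇒  -8q = -6  ⇒  q = 3/4.
The value is the attacker's expected payoff against this mix (using strike North): (3/4)·2 + (1/4)·4 = 5/2.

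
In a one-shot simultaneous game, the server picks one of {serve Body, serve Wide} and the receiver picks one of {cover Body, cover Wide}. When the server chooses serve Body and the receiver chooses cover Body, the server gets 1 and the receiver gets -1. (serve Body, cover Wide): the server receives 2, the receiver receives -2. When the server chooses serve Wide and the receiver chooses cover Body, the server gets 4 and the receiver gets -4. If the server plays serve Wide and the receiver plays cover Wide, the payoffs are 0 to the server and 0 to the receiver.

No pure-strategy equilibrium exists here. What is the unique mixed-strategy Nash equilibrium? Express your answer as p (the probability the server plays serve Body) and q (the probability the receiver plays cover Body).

In a mixed equilibrium the receiver is indifferent between cover Body and cover Wide; this condition fixes p.
  the receiver's payoff from cover Body: p·(-1) + (1−p)·(-4) = 3p - 4
  the receiver's payoff from cover Wide: p·(-2) + (1−p)·0 = -2p
  3p - 4 = -2p  ⇒  5p = 4  ⇒  p = 4/5.
In a mixed equilibrium the server is indifferent between serve Body and serve Wide; this condition fixes q.
  the server's expected payoff from serve Body: q·1 + (1−q)·2 = -q + 2
  the server's expected payoff from serve Wide: q·4 + (1−q)·0 = 4q
  -q + 2 = 4q  ⇒  -5q = -2  ⇒  q = 2/5.

p = 4/5, q = 2/5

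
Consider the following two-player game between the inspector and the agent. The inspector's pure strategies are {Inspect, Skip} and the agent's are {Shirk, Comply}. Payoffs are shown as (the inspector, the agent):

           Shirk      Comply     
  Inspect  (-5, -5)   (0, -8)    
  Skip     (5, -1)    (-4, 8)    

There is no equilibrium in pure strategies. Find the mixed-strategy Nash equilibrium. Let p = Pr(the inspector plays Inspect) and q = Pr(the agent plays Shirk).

Set the agent's expected payoff from Shirk equal to that from Comply:
  the agent's payoff to Shirk: p·(-5) + (1−p)·(-1) = -4p - 1
  the agent's payoff to Comply: p·(-8) + (1−p)·8 = -16p + 8
  -4p - 1 = -16p + 8  ⇒  12p = 9  ⇒  p = 3/4.
The inspector's indifference between Inspect and Skip determines the agent's mixing probability q:
  the inspector's expected payoff from Inspect: q·(-5) + (1−q)·0 = -5q
  the inspector's expected payoff from Skip: q·5 + (1−q)·(-4) = 9q - 4
  -5q = 9q - 4  ⇒  -14q = -4  ⇒  q = 2/7.

p = 3/4, q = 2/7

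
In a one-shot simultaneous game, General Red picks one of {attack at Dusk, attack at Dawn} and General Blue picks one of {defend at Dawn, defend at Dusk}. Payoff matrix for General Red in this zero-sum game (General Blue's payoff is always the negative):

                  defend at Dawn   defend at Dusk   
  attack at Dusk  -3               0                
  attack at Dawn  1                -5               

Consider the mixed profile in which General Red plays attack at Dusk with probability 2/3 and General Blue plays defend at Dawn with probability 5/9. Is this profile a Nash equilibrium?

Yes

Check General Blue's indifference given General Red's mix p = 2/3:
  payoff from defend at Dawn = 5/3; payoff from defend at Dusk = 5/3 — equal.
Check General Red's indifference given General Blue's mix q = 5/9:
  payoff from attack at Dusk = -5/3; payoff from attack at Dawn = -5/3 — equal.
Both players are indifferent, so neither can profitably deviate.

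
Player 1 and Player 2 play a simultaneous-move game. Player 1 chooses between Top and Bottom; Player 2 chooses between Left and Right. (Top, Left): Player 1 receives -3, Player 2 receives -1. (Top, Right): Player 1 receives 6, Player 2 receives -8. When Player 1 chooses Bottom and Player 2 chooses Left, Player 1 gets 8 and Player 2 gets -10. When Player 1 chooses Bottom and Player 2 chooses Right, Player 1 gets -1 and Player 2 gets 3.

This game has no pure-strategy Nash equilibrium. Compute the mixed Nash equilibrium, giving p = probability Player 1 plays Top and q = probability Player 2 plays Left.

For Player 2 to be willing to mix, Player 2 must be indifferent between Left and Right, which pins down Player 1's mix.
  Player 2's payoff from Left: p·(-1) + (1−p)·(-10) = 9p - 10
  Player 2's payoff from Right: p·(-8) + (1−p)·3 = -11p + 3
  9p - 10 = -11p + 3  ⇒  20p = 13  ⇒  p = 13/20.
Set Player 1's expected payoff from Top equal to that from Bottom:
  Player 1's expected payoff from Top: q·(-3) + (1−q)·6 = -9q + 6
  Player 1's expected payoff from Bottom: q·8 + (1−q)·(-1) = 9q - 1
  -9q + 6 = 9q - 1  ⇒  -18q = -7  ⇒  q = 7/18.

p = 13/20, q = 7/18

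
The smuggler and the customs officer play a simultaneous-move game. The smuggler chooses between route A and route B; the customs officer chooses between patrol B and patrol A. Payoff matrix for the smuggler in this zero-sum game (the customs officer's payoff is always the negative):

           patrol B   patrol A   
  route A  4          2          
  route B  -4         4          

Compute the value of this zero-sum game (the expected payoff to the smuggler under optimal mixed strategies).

v = 12/5

For the smuggler to be willing to mix, the smuggler must be indifferent between route A and route B, which pins down the customs officer's mix.
  the smuggler's payoff to route A: q·4 + (1−q)·2 = 2q + 2
  the smuggler's payoff to route B: q·(-4) + (1−q)·4 = -8q + 4
  2q + 2 = -8q + 4  ⇒  10q = 2  ⇒  q = 1/5.
The value is the smuggler's expected payoff against this mix (using route A): (1/5)·4 + (4/5)·2 = 12/5.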